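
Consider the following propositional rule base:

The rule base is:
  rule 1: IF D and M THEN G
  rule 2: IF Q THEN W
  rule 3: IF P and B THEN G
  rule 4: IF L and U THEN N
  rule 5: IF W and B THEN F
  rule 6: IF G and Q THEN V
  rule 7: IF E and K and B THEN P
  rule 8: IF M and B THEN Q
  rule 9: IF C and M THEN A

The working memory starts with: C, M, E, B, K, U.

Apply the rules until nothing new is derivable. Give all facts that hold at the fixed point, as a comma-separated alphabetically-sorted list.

[1] rule 7 [IF E and K and B THEN P]; rule 8 [IF M and B THEN Q]; rule 9 [IF C and M THEN A]. ⇒ new: P, Q, A.
[2] rule 2 [IF Q THEN W]; rule 3 [IF P and B THEN G]. ⇒ new: W, G.
[3] rule 5 [IF W and B THEN F]; rule 6 [IF G and Q THEN V]. ⇒ new: F, V.

A, B, C, E, F, G, K, M, P, Q, U, V, W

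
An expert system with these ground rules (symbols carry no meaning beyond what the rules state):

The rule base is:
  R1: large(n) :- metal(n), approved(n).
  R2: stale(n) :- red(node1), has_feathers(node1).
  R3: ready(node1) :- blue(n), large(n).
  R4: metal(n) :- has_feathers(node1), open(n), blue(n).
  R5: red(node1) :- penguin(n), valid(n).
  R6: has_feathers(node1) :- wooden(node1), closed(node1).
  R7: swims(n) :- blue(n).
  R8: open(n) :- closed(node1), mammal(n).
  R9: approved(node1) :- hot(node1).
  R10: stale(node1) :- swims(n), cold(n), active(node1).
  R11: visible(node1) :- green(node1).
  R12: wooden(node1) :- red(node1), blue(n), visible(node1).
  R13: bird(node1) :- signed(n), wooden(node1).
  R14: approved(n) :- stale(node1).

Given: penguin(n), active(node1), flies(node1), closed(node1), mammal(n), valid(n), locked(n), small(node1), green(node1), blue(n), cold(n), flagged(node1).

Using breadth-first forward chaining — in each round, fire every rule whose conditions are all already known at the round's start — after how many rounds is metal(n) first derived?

4

Round 1: R5 [red(node1) :- penguin(n), valid(n).]; R7 [swims(n) :- blue(n).]; R8 [open(n) :- closed(node1), mammal(n).]; R11 [visible(node1) :- green(node1).]. New: red(node1), swims(n), open(n), visible(node1).
Round 2: R10 [stale(node1) :- swims(n), cold(n), active(node1).]; R12 [wooden(node1) :- red(node1), blue(n), visible(node1).]. New: stale(node1), wooden(node1).
Round 3: R6 [has_feathers(node1) :- wooden(node1), closed(node1).]; R14 [approved(n) :- stale(node1).]. New: has_feathers(node1), approved(n).
Round 4: R2 [stale(n) :- red(node1), has_feathers(node1).]; R4 [metal(n) :- has_feathers(node1), open(n), blue(n).]. New: stale(n), metal(n).
metal(n) first appears in round 4.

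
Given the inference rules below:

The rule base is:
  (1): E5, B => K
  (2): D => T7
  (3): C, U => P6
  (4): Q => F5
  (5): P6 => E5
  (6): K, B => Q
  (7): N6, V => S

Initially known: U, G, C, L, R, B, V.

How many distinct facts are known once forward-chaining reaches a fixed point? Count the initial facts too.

[1] (3) [C, U => P6]. ⇒ new: P6.
[2] (5) [P6 => E5]. ⇒ new: E5.
[3] (1) [E5, B => K]. ⇒ new: K.
[4] (6) [K, B => Q]. ⇒ new: Q.
[5] (4) [Q => F5]. ⇒ new: F5.
Closure: {B, C, E5, F5, G, K, L, P6, Q, R, U, V} — 12 facts.

12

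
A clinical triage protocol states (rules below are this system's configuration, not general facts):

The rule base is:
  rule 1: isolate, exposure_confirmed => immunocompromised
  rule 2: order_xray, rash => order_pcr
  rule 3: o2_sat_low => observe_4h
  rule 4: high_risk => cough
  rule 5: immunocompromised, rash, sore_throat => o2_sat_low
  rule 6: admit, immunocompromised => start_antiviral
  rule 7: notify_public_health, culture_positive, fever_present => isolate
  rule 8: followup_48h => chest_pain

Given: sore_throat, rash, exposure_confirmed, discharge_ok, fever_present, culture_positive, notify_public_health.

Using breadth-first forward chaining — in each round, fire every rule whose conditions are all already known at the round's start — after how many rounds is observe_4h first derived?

Round 1: rule 7 [notify_public_health, culture_positive, fever_present => isolate]. Adds isolate.
Round 2: rule 1 [isolate, exposure_confirmed => immunocompromised]. Adds immunocompromised.
Round 3: rule 5 [immunocompromised, rash, sore_throat => o2_sat_low]. Adds o2_sat_low.
Round 4: rule 3 [o2_sat_low => observe_4h]. Adds observe_4h.
observe_4h first appears in round 4.

4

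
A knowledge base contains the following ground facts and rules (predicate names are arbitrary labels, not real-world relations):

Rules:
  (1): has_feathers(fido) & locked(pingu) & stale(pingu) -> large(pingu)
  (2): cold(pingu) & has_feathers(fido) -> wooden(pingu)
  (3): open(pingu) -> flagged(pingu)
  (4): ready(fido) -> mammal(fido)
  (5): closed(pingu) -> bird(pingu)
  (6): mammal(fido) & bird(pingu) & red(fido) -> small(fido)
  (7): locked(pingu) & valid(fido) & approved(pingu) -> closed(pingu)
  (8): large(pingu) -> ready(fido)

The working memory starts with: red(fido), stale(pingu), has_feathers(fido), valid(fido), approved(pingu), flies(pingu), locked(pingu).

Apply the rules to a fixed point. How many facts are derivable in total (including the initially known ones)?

13

Round 1 fires (1), (7), giving large(pingu), closed(pingu).
Round 2 fires (5), (8), giving bird(pingu), ready(fido).
Round 3 fires (4), giving mammal(fido).
Round 4 fires (6), giving small(fido).
Closure: {approved(pingu), bird(pingu), closed(pingu), flies(pingu), has_feathers(fido), large(pingu), locked(pingu), mammal(fido), ready(fido), red(fido), small(fido), stale(pingu), valid(fido)} — 13 facts.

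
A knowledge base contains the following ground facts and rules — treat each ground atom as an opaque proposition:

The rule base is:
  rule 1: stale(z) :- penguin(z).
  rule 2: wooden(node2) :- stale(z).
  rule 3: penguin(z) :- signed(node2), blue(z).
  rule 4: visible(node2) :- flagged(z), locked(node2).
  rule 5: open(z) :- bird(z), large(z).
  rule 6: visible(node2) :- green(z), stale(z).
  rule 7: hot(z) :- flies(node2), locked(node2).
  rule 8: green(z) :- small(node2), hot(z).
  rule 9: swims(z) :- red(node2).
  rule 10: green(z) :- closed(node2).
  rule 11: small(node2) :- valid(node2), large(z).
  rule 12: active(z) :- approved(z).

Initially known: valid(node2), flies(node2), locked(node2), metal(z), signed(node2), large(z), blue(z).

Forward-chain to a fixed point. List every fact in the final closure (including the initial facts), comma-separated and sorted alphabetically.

blue(z), flies(node2), green(z), hot(z), large(z), locked(node2), metal(z), penguin(z), signed(node2), small(node2), stale(z), valid(node2), visible(node2), wooden(node2)

Round 1 — rule 3, rule 7, rule 11, derive penguin(z), hot(z), small(node2).
Round 2 — rule 1, rule 8, derive stale(z), green(z).
Round 3 — rule 2, rule 6, derive wooden(node2), visible(node2).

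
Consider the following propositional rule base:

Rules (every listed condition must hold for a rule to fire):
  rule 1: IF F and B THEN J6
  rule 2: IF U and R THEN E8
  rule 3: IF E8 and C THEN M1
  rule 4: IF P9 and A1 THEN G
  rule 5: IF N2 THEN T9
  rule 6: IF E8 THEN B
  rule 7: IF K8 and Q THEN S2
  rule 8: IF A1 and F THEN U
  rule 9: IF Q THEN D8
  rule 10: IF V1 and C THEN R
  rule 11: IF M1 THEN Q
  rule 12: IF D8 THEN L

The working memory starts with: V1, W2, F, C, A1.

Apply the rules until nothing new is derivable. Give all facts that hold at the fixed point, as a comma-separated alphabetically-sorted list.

Round 1: rule 8 [IF A1 and F THEN U]; rule 10 [IF V1 and C THEN R]. New: U, R.
Round 2: rule 2 [IF U and R THEN E8]. New: E8.
Round 3: rule 3 [IF E8 and C THEN M1]; rule 6 [IF E8 THEN B]. New: M1, B.
Round 4: rule 1 [IF F and B THEN J6]; rule 11 [IF M1 THEN Q]. New: J6, Q.
Round 5: rule 9 [IF Q THEN D8]. New: D8.
Round 6: rule 12 [IF D8 THEN L]. New: L.

A1, B, C, D8, E8, F, J6, L, M1, Q, R, U, V1, W2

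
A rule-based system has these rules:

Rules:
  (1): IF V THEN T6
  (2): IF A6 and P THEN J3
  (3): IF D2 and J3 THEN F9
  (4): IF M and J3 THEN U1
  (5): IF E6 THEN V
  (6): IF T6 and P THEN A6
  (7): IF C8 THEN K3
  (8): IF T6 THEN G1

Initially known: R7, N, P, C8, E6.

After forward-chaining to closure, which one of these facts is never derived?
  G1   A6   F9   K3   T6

Round 1 fires (5), (7), giving V, K3.
Round 2 fires (1), giving T6.
Round 3 fires (6), (8), giving A6, G1.
Round 4 fires (2), giving J3.
Derived: A6 (round 3), K3 (round 1), G1 (round 3), T6 (round 2). F9 never appears in any round.

F9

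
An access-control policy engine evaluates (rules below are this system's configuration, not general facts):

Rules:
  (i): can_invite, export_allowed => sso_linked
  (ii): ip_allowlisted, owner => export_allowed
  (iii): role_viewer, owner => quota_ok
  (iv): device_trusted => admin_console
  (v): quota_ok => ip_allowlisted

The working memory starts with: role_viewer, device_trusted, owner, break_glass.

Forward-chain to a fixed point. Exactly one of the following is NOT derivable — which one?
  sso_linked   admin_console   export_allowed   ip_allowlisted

Round 1: (iii) [role_viewer, owner => quota_ok]; (iv) [device_trusted => admin_console]. Adds quota_ok, admin_console.
Round 2: (v) [quota_ok => ip_allowlisted]. Adds ip_allowlisted.
Round 3: (ii) [ip_allowlisted, owner => export_allowed]. Adds export_allowed.
Derived: export_allowed (round 3), ip_allowlisted (round 2), admin_console (round 1). sso_linked never appears in any round.

sso_linked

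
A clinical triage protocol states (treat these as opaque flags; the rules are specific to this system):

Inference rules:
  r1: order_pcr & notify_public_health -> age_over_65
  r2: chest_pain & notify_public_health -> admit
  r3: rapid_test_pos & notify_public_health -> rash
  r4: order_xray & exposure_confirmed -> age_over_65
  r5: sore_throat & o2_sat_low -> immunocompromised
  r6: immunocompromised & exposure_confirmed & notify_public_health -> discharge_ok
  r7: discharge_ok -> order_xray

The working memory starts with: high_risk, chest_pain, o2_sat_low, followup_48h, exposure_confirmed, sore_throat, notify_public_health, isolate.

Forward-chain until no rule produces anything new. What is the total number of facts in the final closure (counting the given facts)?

13

[1] r2 [chest_pain & notify_public_health -> admit]; r5 [sore_throat & o2_sat_low -> immunocompromised]. ⇒ new: admit, immunocompromised.
[2] r6 [immunocompromised & exposure_confirmed & notify_public_health -> discharge_ok]. ⇒ new: discharge_ok.
[3] r7 [discharge_ok -> order_xray]. ⇒ new: order_xray.
[4] r4 [order_xray & exposure_confirmed -> age_over_65]. ⇒ new: age_over_65.
Closure: {admit, age_over_65, chest_pain, discharge_ok, exposure_confirmed, followup_48h, high_risk, immunocompromised, isolate, notify_public_health, o2_sat_low, order_xray, sore_throat} — 13 facts.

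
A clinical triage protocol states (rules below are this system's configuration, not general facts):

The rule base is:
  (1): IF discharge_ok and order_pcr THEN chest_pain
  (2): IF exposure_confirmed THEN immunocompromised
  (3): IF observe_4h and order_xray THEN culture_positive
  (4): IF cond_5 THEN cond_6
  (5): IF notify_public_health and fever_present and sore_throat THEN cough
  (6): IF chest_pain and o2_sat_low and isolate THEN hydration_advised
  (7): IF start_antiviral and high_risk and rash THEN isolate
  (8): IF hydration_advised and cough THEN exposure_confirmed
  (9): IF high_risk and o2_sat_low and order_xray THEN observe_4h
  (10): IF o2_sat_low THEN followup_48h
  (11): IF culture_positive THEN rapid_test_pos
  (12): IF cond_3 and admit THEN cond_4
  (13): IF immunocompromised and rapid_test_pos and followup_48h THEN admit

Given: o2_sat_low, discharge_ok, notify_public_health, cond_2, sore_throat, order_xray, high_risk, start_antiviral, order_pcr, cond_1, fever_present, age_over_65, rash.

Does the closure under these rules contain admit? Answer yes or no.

yes

[1] (1) [IF discharge_ok and order_pcr THEN chest_pain]; (5) [IF notify_public_health and fever_present and sore_throat THEN cough]; (7) [IF start_antiviral and high_risk and rash THEN isolate]; (9) [IF high_risk and o2_sat_low and order_xray THEN observe_4h]; (10) [IF o2_sat_low THEN followup_48h]. ⇒ new: chest_pain, cough, isolate, observe_4h, followup_48h.
[2] (3) [IF observe_4h and order_xray THEN culture_positive]; (6) [IF chest_pain and o2_sat_low and isolate THEN hydration_advised]. ⇒ new: culture_positive, hydration_advised.
[3] (8) [IF hydration_advised and cough THEN exposure_confirmed]; (11) [IF culture_positive THEN rapid_test_pos]. ⇒ new: exposure_confirmed, rapid_test_pos.
[4] (2) [IF exposure_confirmed THEN immunocompromised]. ⇒ new: immunocompromised.
[5] (13) [IF immunocompromised and rapid_test_pos and followup_48h THEN admit]. ⇒ new: admit.
admit appears in round 5, so it is derivable.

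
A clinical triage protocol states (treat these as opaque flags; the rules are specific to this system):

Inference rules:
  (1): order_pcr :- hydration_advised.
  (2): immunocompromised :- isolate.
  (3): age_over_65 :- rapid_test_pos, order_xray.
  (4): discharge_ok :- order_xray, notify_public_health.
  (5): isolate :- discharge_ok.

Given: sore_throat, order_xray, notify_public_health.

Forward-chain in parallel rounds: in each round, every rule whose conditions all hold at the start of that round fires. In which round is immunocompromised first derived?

Round 1: (4) [discharge_ok :- order_xray, notify_public_health.]. New: discharge_ok.
Round 2: (5) [isolate :- discharge_ok.]. New: isolate.
Round 3: (2) [immunocompromised :- isolate.]. New: immunocompromised.
immunocompromised first appears in round 3.

3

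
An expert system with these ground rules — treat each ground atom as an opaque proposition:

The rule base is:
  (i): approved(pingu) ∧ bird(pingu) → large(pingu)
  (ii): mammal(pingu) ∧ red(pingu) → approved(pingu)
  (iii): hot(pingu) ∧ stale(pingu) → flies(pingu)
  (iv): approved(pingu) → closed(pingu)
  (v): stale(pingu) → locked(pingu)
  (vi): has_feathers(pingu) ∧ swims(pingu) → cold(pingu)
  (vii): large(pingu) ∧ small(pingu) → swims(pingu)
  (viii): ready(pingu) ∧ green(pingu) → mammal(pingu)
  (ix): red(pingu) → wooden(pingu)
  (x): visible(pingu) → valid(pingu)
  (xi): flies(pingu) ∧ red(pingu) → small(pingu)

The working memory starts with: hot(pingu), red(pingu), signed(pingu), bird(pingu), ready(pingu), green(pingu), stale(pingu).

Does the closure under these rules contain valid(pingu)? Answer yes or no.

no

[1] (iii) [hot(pingu) ∧ stale(pingu) → flies(pingu)]; (v) [stale(pingu) → locked(pingu)]; (viii) [ready(pingu) ∧ green(pingu) → mammal(pingu)]; (ix) [red(pingu) → wooden(pingu)]. ⇒ new: flies(pingu), locked(pingu), mammal(pingu), wooden(pingu).
[2] (ii) [mammal(pingu) ∧ red(pingu) → approved(pingu)]; (xi) [flies(pingu) ∧ red(pingu) → small(pingu)]. ⇒ new: approved(pingu), small(pingu).
[3] (i) [approved(pingu) ∧ bird(pingu) → large(pingu)]; (iv) [approved(pingu) → closed(pingu)]. ⇒ new: large(pingu), closed(pingu).
[4] (vii) [large(pingu) ∧ small(pingu) → swims(pingu)]. ⇒ new: swims(pingu).
Fixed point reached. valid(pingu) is concluded only by (x); (x) needs visible(pingu) (never derived).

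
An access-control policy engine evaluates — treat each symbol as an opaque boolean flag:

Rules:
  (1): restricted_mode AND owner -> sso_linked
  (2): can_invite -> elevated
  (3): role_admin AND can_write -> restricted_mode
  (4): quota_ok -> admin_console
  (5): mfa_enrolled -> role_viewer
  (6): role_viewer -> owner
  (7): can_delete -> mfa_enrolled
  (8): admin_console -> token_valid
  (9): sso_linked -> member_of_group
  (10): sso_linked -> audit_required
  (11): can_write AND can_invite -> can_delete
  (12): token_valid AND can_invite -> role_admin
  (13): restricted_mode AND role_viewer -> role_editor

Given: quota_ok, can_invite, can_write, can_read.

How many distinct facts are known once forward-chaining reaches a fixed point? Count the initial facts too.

Round 1: (2) [can_invite -> elevated]; (4) [quota_ok -> admin_console]; (11) [can_write AND can_invite -> can_delete]. New: elevated, admin_console, can_delete.
Round 2: (7) [can_delete -> mfa_enrolled]; (8) [admin_console -> token_valid]. New: mfa_enrolled, token_valid.
Round 3: (5) [mfa_enrolled -> role_viewer]; (12) [token_valid AND can_invite -> role_admin]. New: role_viewer, role_admin.
Round 4: (3) [role_admin AND can_write -> restricted_mode]; (6) [role_viewer -> owner]. New: restricted_mode, owner.
Round 5: (1) [restricted_mode AND owner -> sso_linked]; (13) [restricted_mode AND role_viewer -> role_editor]. New: sso_linked, role_editor.
Round 6: (9) [sso_linked -> member_of_group]; (10) [sso_linked -> audit_required]. New: member_of_group, audit_required.
Closure: {admin_console, audit_required, can_delete, can_invite, can_read, can_write, elevated, member_of_group, mfa_enrolled, owner, quota_ok, restricted_mode, role_admin, role_editor, role_viewer, sso_linked, token_valid} — 17 facts.

17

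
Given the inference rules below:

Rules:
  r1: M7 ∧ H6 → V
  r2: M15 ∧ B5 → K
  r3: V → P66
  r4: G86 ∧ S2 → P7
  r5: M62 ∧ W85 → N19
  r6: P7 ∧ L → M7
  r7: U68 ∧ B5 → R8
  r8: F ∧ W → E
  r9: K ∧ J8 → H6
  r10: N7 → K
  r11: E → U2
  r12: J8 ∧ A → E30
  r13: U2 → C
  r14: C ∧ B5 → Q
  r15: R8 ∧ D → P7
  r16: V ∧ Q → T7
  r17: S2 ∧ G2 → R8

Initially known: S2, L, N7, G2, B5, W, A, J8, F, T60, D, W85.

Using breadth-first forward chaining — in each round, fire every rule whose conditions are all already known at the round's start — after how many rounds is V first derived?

4

Round 1 — r8, r10, r12, r17, derive E, K, E30, R8.
Round 2 — r9, r11, r15, derive H6, U2, P7.
Round 3 — r6, r13, derive M7, C.
Round 4 — r1, r14, derive V, Q.
V first appears in round 4.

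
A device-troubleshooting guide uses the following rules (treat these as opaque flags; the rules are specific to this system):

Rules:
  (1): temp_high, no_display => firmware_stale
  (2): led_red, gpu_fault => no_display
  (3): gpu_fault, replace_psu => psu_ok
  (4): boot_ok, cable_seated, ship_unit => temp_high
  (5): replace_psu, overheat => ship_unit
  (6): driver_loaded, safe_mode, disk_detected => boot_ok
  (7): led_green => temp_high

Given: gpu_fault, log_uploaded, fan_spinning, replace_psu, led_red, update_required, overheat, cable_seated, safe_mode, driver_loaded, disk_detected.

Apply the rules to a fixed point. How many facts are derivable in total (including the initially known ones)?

Round 1: (2) [led_red, gpu_fault => no_display]; (3) [gpu_fault, replace_psu => psu_ok]; (5) [replace_psu, overheat => ship_unit]; (6) [driver_loaded, safe_mode, disk_detected => boot_ok]. Adds no_display, psu_ok, ship_unit, boot_ok.
Round 2: (4) [boot_ok, cable_seated, ship_unit => temp_high]. Adds temp_high.
Round 3: (1) [temp_high, no_display => firmware_stale]. Adds firmware_stale.
Closure: {boot_ok, cable_seated, disk_detected, driver_loaded, fan_spinning, firmware_stale, gpu_fault, led_red, log_uploaded, no_display, overheat, psu_ok, replace_psu, safe_mode, ship_unit, temp_high, update_required} — 17 facts.

17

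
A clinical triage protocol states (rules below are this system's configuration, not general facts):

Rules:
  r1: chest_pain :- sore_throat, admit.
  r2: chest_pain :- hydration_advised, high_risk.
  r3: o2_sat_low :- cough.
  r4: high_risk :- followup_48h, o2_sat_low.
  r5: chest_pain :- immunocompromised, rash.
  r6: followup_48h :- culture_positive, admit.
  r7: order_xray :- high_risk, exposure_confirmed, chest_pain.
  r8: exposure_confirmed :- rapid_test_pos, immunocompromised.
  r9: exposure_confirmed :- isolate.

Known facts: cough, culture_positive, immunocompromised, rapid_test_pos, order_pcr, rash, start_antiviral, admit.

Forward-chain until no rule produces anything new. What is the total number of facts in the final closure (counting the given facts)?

14

[1] r3 [o2_sat_low :- cough.]; r5 [chest_pain :- immunocompromised, rash.]; r6 [followup_48h :- culture_positive, admit.]; r8 [exposure_confirmed :- rapid_test_pos, immunocompromised.]. ⇒ new: o2_sat_low, chest_pain, followup_48h, exposure_confirmed.
[2] r4 [high_risk :- followup_48h, o2_sat_low.]. ⇒ new: high_risk.
[3] r7 [order_xray :- high_risk, exposure_confirmed, chest_pain.]. ⇒ new: order_xray.
Closure: {admit, chest_pain, cough, culture_positive, exposure_confirmed, followup_48h, high_risk, immunocompromised, o2_sat_low, order_pcr, order_xray, rapid_test_pos, rash, start_antiviral} — 14 facts.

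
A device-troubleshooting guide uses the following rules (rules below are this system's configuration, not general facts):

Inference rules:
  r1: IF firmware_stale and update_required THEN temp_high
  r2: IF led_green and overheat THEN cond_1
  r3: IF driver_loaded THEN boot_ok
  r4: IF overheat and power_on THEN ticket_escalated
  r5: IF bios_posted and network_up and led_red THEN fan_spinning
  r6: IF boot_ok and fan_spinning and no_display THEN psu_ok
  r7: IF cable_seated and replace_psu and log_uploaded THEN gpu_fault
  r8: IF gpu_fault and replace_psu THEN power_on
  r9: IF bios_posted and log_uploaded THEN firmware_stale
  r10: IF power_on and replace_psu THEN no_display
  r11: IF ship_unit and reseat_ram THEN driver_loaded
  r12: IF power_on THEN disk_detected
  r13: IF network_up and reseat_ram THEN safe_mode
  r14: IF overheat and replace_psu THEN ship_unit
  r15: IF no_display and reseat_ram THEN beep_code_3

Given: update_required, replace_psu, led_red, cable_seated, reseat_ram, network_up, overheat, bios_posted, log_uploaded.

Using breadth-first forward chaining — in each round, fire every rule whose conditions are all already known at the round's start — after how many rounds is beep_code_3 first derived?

4

[1] r5 [IF bios_posted and network_up and led_red THEN fan_spinning]; r7 [IF cable_seated and replace_psu and log_uploaded THEN gpu_fault]; r9 [IF bios_posted and log_uploaded THEN firmware_stale]; r13 [IF network_up and reseat_ram THEN safe_mode]; r14 [IF overheat and replace_psu THEN ship_unit]. ⇒ new: fan_spinning, gpu_fault, firmware_stale, safe_mode, ship_unit.
[2] r1 [IF firmware_stale and update_required THEN temp_high]; r8 [IF gpu_fault and replace_psu THEN power_on]; r11 [IF ship_unit and reseat_ram THEN driver_loaded]. ⇒ new: temp_high, power_on, driver_loaded.
[3] r3 [IF driver_loaded THEN boot_ok]; r4 [IF overheat and power_on THEN ticket_escalated]; r10 [IF power_on and replace_psu THEN no_display]; r12 [IF power_on THEN disk_detected]. ⇒ new: boot_ok, ticket_escalated, no_display, disk_detected.
[4] r6 [IF boot_ok and fan_spinning and no_display THEN psu_ok]; r15 [IF no_display and reseat_ram THEN beep_code_3]. ⇒ new: psu_ok, beep_code_3.
beep_code_3 first appears in round 4.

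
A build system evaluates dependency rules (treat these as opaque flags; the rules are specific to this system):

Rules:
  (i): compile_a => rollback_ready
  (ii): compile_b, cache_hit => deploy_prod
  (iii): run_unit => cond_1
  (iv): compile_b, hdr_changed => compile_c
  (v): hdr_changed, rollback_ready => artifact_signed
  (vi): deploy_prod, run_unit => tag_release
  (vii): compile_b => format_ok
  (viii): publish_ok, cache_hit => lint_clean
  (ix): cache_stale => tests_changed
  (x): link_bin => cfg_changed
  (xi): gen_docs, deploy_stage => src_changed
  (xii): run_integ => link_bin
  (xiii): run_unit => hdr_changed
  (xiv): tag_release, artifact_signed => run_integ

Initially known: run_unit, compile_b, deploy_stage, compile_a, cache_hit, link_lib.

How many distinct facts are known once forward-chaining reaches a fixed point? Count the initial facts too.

[1] (i) [compile_a => rollback_ready]; (ii) [compile_b, cache_hit => deploy_prod]; (iii) [run_unit => cond_1]; (vii) [compile_b => format_ok]; (xiii) [run_unit => hdr_changed]. ⇒ new: rollback_ready, deploy_prod, cond_1, format_ok, hdr_changed.
[2] (iv) [compile_b, hdr_changed => compile_c]; (v) [hdr_changed, rollback_ready => artifact_signed]; (vi) [deploy_prod, run_unit => tag_release]. ⇒ new: compile_c, artifact_signed, tag_release.
[3] (xiv) [tag_release, artifact_signed => run_integ]. ⇒ new: run_integ.
[4] (xii) [run_integ => link_bin]. ⇒ new: link_bin.
[5] (x) [link_bin => cfg_changed]. ⇒ new: cfg_changed.
Closure: {artifact_signed, cache_hit, cfg_changed, compile_a, compile_b, compile_c, cond_1, deploy_prod, deploy_stage, format_ok, hdr_changed, link_bin, link_lib, rollback_ready, run_integ, run_unit, tag_release} — 17 facts.

17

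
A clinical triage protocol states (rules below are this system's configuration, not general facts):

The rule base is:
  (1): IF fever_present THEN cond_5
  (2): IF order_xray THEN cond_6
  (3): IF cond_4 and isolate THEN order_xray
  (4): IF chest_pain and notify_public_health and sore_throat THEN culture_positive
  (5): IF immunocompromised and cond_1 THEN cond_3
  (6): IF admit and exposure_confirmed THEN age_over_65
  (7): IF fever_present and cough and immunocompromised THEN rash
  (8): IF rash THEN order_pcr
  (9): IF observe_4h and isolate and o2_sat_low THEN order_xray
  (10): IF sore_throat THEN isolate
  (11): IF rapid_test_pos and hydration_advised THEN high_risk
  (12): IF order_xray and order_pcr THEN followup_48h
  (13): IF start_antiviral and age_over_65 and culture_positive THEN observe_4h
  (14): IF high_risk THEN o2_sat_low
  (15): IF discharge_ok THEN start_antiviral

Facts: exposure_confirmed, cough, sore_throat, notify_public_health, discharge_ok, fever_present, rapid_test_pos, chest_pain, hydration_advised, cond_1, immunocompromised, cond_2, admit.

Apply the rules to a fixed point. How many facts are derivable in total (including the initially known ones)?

Round 1: (1) [IF fever_present THEN cond_5]; (4) [IF chest_pain and notify_public_health and sore_throat THEN culture_positive]; (5) [IF immunocompromised and cond_1 THEN cond_3]; (6) [IF admit and exposure_confirmed THEN age_over_65]; (7) [IF fever_present and cough and immunocompromised THEN rash]; (10) [IF sore_throat THEN isolate]; (11) [IF rapid_test_pos and hydration_advised THEN high_risk]; (15) [IF discharge_ok THEN start_antiviral]. New: cond_5, culture_positive, cond_3, age_over_65, rash, isolate, high_risk, start_antiviral.
Round 2: (8) [IF rash THEN order_pcr]; (13) [IF start_antiviral and age_over_65 and culture_positive THEN observe_4h]; (14) [IF high_risk THEN o2_sat_low]. New: order_pcr, observe_4h, o2_sat_low.
Round 3: (9) [IF observe_4h and isolate and o2_sat_low THEN order_xray]. New: order_xray.
Round 4: (2) [IF order_xray THEN cond_6]; (12) [IF order_xray and order_pcr THEN followup_48h]. New: cond_6, followup_48h.
Closure: {admit, age_over_65, chest_pain, cond_1, cond_2, cond_3, cond_5, cond_6, cough, culture_positive, discharge_ok, exposure_confirmed, fever_present, followup_48h, high_risk, hydration_advised, immunocompromised, isolate, notify_public_health, o2_sat_low, observe_4h, order_pcr, order_xray, rapid_test_pos, rash, sore_throat, start_antiviral} — 27 facts.

27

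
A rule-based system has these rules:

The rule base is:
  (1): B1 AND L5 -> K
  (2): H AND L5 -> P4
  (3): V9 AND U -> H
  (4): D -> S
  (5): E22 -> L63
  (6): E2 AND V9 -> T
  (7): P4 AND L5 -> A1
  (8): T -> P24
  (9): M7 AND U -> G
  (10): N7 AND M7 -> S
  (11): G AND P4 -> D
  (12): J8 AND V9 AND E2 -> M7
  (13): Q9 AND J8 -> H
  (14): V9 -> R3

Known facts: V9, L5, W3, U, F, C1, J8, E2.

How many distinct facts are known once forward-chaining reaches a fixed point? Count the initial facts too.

Round 1 fires (3), (6), (12), (14), giving H, T, M7, R3.
Round 2 fires (2), (8), (9), giving P4, P24, G.
Round 3 fires (7), (11), giving A1, D.
Round 4 fires (4), giving S.
Closure: {A1, C1, D, E2, F, G, H, J8, L5, M7, P24, P4, R3, S, T, U, V9, W3} — 18 facts.

18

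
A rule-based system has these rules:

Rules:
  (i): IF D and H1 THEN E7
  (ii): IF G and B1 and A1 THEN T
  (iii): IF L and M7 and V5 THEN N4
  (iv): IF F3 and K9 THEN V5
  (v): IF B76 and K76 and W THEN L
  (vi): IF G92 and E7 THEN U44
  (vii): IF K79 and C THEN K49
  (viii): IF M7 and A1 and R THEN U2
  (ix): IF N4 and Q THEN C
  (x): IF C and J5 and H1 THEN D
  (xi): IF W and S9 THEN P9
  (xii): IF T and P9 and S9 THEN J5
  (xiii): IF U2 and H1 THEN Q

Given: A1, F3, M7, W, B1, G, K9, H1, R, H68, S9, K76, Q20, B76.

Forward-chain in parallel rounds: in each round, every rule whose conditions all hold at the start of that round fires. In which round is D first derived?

4

Round 1 fires (ii), (iv), (v), (viii), (xi), giving T, V5, L, U2, P9.
Round 2 fires (iii), (xii), (xiii), giving N4, J5, Q.
Round 3 fires (ix), giving C.
Round 4 fires (x), giving D.
D first appears in round 4.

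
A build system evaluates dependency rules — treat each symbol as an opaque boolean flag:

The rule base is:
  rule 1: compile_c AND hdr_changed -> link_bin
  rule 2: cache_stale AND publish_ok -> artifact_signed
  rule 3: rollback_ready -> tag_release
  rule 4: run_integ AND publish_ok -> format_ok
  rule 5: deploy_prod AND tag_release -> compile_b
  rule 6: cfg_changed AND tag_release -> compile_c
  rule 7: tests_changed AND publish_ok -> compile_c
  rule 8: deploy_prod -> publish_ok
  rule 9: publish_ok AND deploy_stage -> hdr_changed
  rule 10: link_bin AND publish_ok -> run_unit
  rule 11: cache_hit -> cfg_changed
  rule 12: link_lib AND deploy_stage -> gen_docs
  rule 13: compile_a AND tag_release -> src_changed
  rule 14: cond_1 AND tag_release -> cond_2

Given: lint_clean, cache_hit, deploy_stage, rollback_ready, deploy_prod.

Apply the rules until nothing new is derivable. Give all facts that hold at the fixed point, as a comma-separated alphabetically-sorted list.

Round 1: rule 3 [rollback_ready -> tag_release]; rule 8 [deploy_prod -> publish_ok]; rule 11 [cache_hit -> cfg_changed]. Adds tag_release, publish_ok, cfg_changed.
Round 2: rule 5 [deploy_prod AND tag_release -> compile_b]; rule 6 [cfg_changed AND tag_release -> compile_c]; rule 9 [publish_ok AND deploy_stage -> hdr_changed]. Adds compile_b, compile_c, hdr_changed.
Round 3: rule 1 [compile_c AND hdr_changed -> link_bin]. Adds link_bin.
Round 4: rule 10 [link_bin AND publish_ok -> run_unit]. Adds run_unit.

cache_hit, cfg_changed, compile_b, compile_c, deploy_prod, deploy_stage, hdr_changed, link_bin, lint_clean, publish_ok, rollback_ready, run_unit, tag_release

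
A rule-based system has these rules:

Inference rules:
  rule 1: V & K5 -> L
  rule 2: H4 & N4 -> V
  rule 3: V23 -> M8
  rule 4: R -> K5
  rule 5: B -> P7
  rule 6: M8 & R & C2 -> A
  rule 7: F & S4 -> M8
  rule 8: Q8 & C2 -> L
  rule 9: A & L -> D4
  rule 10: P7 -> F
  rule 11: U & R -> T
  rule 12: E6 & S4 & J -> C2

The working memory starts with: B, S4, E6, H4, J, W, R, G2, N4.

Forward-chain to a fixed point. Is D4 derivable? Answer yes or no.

yes

Round 1: rule 2 [H4 & N4 -> V]; rule 4 [R -> K5]; rule 5 [B -> P7]; rule 12 [E6 & S4 & J -> C2]. Adds V, K5, P7, C2.
Round 2: rule 1 [V & K5 -> L]; rule 10 [P7 -> F]. Adds L, F.
Round 3: rule 7 [F & S4 -> M8]. Adds M8.
Round 4: rule 6 [M8 & R & C2 -> A]. Adds A.
Round 5: rule 9 [A & L -> D4]. Adds D4.
D4 appears in round 5, so it is derivable.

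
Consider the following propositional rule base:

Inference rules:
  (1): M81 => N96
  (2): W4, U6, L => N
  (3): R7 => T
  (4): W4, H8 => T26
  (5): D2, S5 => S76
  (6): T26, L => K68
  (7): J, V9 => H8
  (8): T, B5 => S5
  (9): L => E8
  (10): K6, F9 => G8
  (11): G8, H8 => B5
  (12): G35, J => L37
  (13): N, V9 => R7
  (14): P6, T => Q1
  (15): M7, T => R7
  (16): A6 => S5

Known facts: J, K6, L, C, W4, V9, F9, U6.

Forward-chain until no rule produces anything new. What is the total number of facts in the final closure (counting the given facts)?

Round 1: (2) [W4, U6, L => N]; (7) [J, V9 => H8]; (9) [L => E8]; (10) [K6, F9 => G8]. Adds N, H8, E8, G8.
Round 2: (4) [W4, H8 => T26]; (11) [G8, H8 => B5]; (13) [N, V9 => R7]. Adds T26, B5, R7.
Round 3: (3) [R7 => T]; (6) [T26, L => K68]. Adds T, K68.
Round 4: (8) [T, B5 => S5]. Adds S5.
Closure: {B5, C, E8, F9, G8, H8, J, K6, K68, L, N, R7, S5, T, T26, U6, V9, W4} — 18 facts.

18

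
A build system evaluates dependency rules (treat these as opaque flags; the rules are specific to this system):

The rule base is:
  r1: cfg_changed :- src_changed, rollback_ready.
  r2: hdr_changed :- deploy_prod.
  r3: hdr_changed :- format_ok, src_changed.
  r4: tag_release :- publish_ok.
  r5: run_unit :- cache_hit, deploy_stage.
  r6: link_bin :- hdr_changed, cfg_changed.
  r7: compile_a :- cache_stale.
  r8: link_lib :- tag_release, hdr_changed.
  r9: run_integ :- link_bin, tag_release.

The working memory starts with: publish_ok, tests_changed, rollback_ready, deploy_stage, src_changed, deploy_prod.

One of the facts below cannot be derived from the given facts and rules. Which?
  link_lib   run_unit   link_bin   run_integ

run_unit

Round 1: r1 [cfg_changed :- src_changed, rollback_ready.]; r2 [hdr_changed :- deploy_prod.]; r4 [tag_release :- publish_ok.]. New: cfg_changed, hdr_changed, tag_release.
Round 2: r6 [link_bin :- hdr_changed, cfg_changed.]; r8 [link_lib :- tag_release, hdr_changed.]. New: link_bin, link_lib.
Round 3: r9 [run_integ :- link_bin, tag_release.]. New: run_integ.
Derived: link_lib (round 2), link_bin (round 2), run_integ (round 3). run_unit never appears in any round.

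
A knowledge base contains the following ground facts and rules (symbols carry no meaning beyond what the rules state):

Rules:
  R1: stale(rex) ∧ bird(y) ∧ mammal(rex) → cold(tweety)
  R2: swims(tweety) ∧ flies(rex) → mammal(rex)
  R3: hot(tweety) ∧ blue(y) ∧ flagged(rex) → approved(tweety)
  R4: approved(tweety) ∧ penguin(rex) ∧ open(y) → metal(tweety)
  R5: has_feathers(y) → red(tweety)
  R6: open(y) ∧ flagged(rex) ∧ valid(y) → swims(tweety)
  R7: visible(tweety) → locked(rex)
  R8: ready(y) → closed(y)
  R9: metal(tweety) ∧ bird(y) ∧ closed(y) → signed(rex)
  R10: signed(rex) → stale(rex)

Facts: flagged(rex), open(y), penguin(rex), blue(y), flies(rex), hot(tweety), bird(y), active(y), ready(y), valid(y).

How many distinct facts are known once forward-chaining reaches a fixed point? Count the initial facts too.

18

Round 1 — R3, R6, R8, derive approved(tweety), swims(tweety), closed(y).
Round 2 — R2, R4, derive mammal(rex), metal(tweety).
Round 3 — R9, derive signed(rex).
Round 4 — R10, derive stale(rex).
Round 5 — R1, derive cold(tweety).
Closure: {active(y), approved(tweety), bird(y), blue(y), closed(y), cold(tweety), flagged(rex), flies(rex), hot(tweety), mammal(rex), metal(tweety), open(y), penguin(rex), ready(y), signed(rex), stale(rex), swims(tweety), valid(y)} — 18 facts.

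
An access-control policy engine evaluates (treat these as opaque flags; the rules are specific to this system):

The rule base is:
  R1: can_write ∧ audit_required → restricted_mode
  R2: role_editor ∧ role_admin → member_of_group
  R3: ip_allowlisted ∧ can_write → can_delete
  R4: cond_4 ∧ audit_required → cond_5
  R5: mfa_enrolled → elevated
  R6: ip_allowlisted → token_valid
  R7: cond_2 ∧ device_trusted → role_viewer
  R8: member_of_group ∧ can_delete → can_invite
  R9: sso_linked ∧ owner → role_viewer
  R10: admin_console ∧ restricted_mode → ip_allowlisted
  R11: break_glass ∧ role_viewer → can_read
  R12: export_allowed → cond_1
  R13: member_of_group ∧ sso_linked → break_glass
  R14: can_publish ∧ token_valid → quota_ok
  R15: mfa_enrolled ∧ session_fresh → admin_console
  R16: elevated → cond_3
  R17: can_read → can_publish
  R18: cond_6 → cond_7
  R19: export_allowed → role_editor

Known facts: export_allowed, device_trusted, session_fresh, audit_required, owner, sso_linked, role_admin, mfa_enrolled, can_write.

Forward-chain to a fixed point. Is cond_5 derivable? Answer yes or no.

no

Round 1: R1 [can_write ∧ audit_required → restricted_mode]; R5 [mfa_enrolled → elevated]; R9 [sso_linked ∧ owner → role_viewer]; R12 [export_allowed → cond_1]; R15 [mfa_enrolled ∧ session_fresh → admin_console]; R19 [export_allowed → role_editor]. Adds restricted_mode, elevated, role_viewer, cond_1, admin_console, role_editor.
Round 2: R2 [role_editor ∧ role_admin → member_of_group]; R10 [admin_console ∧ restricted_mode → ip_allowlisted]; R16 [elevated → cond_3]. Adds member_of_group, ip_allowlisted, cond_3.
Round 3: R3 [ip_allowlisted ∧ can_write → can_delete]; R6 [ip_allowlisted → token_valid]; R13 [member_of_group ∧ sso_linked → break_glass]. Adds can_delete, token_valid, break_glass.
Round 4: R8 [member_of_group ∧ can_delete → can_invite]; R11 [break_glass ∧ role_viewer → can_read]. Adds can_invite, can_read.
Round 5: R17 [can_read → can_publish]. Adds can_publish.
Round 6: R14 [can_publish ∧ token_valid → quota_ok]. Adds quota_ok.
Fixed point reached. cond_5 is concluded only by R4; R4 needs cond_4 (never derived).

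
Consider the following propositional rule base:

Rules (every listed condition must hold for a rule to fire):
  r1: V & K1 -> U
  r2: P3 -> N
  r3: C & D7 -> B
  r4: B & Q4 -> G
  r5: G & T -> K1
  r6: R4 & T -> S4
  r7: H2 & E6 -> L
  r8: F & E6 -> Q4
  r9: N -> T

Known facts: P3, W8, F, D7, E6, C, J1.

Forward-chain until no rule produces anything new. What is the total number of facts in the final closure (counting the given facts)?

Round 1: r2 [P3 -> N]; r3 [C & D7 -> B]; r8 [F & E6 -> Q4]. Adds N, B, Q4.
Round 2: r4 [B & Q4 -> G]; r9 [N -> T]. Adds G, T.
Round 3: r5 [G & T -> K1]. Adds K1.
Closure: {B, C, D7, E6, F, G, J1, K1, N, P3, Q4, T, W8} — 13 facts.

13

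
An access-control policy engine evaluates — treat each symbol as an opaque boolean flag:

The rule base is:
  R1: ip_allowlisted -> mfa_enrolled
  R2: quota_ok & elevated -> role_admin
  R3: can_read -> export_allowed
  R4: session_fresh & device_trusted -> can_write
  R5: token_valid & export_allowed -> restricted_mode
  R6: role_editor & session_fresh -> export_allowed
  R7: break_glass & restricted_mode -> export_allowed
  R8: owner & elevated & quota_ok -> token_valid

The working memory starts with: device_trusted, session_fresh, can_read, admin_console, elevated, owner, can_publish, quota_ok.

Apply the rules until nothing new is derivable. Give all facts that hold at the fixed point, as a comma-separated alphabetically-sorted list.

[1] R2 [quota_ok & elevated -> role_admin]; R3 [can_read -> export_allowed]; R4 [session_fresh & device_trusted -> can_write]; R8 [owner & elevated & quota_ok -> token_valid]. ⇒ new: role_admin, export_allowed, can_write, token_valid.
[2] R5 [token_valid & export_allowed -> restricted_mode]. ⇒ new: restricted_mode.

admin_console, can_publish, can_read, can_write, device_trusted, elevated, export_allowed, owner, quota_ok, restricted_mode, role_admin, session_fresh, token_valid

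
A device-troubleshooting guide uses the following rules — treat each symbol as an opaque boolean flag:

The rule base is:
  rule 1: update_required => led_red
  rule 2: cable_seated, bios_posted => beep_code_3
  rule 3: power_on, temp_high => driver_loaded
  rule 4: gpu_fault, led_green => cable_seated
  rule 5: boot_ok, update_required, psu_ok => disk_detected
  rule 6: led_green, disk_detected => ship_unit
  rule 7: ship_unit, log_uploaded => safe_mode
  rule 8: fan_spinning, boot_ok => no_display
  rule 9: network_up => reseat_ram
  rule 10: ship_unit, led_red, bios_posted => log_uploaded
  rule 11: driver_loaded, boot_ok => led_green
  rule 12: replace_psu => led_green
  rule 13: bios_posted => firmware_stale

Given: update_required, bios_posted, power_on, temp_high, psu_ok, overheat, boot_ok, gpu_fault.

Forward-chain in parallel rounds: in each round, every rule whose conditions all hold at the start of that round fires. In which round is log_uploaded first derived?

4

Round 1: rule 1 [update_required => led_red]; rule 3 [power_on, temp_high => driver_loaded]; rule 5 [boot_ok, update_required, psu_ok => disk_detected]; rule 13 [bios_posted => firmware_stale]. Adds led_red, driver_loaded, disk_detected, firmware_stale.
Round 2: rule 11 [driver_loaded, boot_ok => led_green]. Adds led_green.
Round 3: rule 4 [gpu_fault, led_green => cable_seated]; rule 6 [led_green, disk_detected => ship_unit]. Adds cable_seated, ship_unit.
Round 4: rule 2 [cable_seated, bios_posted => beep_code_3]; rule 10 [ship_unit, led_red, bios_posted => log_uploaded]. Adds beep_code_3, log_uploaded.
log_uploaded first appears in round 4.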